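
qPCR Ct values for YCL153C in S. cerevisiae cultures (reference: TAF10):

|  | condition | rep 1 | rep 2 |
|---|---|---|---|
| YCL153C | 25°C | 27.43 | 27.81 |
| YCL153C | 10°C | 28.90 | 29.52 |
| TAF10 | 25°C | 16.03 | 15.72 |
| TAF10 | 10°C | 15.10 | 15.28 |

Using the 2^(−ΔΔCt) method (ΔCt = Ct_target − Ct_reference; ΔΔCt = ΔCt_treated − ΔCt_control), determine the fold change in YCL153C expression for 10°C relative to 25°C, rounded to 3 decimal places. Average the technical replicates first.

0.207

Mean Ct: YCL153C 25°C 27.620; YCL153C 10°C 29.210; TAF10 25°C 15.875; TAF10 10°C 15.190
ΔCt(25°C) = 27.620 − 15.875 = 11.745
ΔCt(10°C) = 29.210 − 15.190 = 14.020
ΔΔCt = 14.020 − 11.745 = 2.275
Fold change = 2^(−2.275) = 0.2066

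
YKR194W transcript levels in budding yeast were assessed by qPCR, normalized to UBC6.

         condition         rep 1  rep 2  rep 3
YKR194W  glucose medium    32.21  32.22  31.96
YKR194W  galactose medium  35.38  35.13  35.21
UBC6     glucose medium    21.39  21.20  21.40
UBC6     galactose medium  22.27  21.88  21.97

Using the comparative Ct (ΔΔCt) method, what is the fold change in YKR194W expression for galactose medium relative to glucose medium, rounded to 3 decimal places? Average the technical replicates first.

0.189

Mean Ct: YKR194W glucose medium 32.130; YKR194W galactose medium 35.240; UBC6 glucose medium 21.330; UBC6 galactose medium 22.040
ΔCt(glucose medium) = 32.130 − 21.330 = 10.800
ΔCt(galactose medium) = 35.240 − 22.040 = 13.200
ΔΔCt = 13.200 − 10.800 = 2.400
Fold change = 2^(−2.400) = 0.1895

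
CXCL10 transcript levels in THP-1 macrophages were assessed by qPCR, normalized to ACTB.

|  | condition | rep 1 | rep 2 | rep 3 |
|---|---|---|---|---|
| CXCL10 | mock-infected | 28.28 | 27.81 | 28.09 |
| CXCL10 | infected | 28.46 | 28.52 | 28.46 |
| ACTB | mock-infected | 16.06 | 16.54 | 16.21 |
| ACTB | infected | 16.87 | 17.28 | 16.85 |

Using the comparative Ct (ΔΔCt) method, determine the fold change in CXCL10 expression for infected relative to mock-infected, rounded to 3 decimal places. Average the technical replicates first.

Mean Ct: CXCL10 mock-infected 28.060; CXCL10 infected 28.480; ACTB mock-infected 16.270; ACTB infected 17.000
ΔCt(mock-infected) = 28.060 − 16.270 = 11.790
ΔCt(infected) = 28.480 − 17.000 = 11.480
ΔΔCt = 11.480 − 11.790 = -0.310
Fold change = 2^(−(-0.310)) = 2^0.310 = 1.2397

1.240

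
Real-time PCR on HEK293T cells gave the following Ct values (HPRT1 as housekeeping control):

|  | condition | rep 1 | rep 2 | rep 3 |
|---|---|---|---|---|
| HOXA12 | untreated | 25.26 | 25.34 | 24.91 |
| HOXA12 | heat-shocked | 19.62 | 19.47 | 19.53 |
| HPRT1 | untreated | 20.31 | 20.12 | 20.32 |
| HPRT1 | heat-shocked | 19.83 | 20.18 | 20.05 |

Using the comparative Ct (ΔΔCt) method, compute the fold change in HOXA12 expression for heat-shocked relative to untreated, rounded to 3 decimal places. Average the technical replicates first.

Mean Ct: HOXA12 untreated 25.170; HOXA12 heat-shocked 19.540; HPRT1 untreated 20.250; HPRT1 heat-shocked 20.020
ΔCt(untreated) = 25.170 − 20.250 = 4.920
ΔCt(heat-shocked) = 19.540 − 20.020 = -0.480
ΔΔCt = -0.480 − 4.920 = -5.400
Fold change = 2^(−(-5.400)) = 2^5.400 = 42.2243

42.224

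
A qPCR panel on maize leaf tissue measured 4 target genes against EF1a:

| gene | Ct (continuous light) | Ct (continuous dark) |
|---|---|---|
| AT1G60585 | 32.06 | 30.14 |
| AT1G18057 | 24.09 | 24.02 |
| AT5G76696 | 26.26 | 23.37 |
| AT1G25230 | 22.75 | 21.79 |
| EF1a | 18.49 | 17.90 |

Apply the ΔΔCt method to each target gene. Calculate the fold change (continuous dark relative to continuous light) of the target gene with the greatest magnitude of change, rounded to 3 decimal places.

4.925

AT1G60585: ΔΔCt = (30.14−17.90) − (32.06−18.49) = 12.24 − 13.57 = -1.33; fold change = 2^1.33 = 2.514
AT1G18057: ΔΔCt = (24.02−17.90) − (24.09−18.49) = 6.12 − 5.60 = 0.52; fold change = 2^-0.52 = 0.697
AT5G76696: ΔΔCt = (23.37−17.90) − (26.26−18.49) = 5.47 − 7.77 = -2.30; fold change = 2^2.30 = 4.925
AT1G25230: ΔΔCt = (21.79−17.90) − (22.75−18.49) = 3.89 − 4.26 = -0.37; fold change = 2^0.37 = 1.292
AT5G76696 has the largest |ΔΔCt| = 2.30.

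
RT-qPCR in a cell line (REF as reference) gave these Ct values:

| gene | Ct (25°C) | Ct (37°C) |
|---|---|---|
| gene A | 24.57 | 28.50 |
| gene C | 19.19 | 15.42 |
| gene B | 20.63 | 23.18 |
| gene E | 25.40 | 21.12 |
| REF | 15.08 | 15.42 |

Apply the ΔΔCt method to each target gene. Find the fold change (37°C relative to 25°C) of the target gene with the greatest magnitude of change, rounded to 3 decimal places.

24.590

gene A: ΔΔCt = (28.50−15.42) − (24.57−15.08) = 13.08 − 9.49 = 3.59; fold change = 2^-3.59 = 0.083
gene C: ΔΔCt = (15.42−15.42) − (19.19−15.08) = 0.00 − 4.11 = -4.11; fold change = 2^4.11 = 17.268
gene B: ΔΔCt = (23.18−15.42) − (20.63−15.08) = 7.76 − 5.55 = 2.21; fold change = 2^-2.21 = 0.216
gene E: ΔΔCt = (21.12−15.42) − (25.40−15.08) = 5.70 − 10.32 = -4.62; fold change = 2^4.62 = 24.590
gene E has the largest |ΔΔCt| = 4.62.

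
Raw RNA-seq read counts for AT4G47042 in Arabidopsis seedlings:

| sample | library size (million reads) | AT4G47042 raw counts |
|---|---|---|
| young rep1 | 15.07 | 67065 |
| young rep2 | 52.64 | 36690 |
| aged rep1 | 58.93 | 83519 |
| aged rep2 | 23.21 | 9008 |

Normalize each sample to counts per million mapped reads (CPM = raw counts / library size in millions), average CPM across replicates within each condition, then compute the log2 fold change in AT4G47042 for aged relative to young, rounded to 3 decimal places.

CPM(young rep1) = 67065 / 15.07 = 4450.2322
CPM(young rep2) = 36690 / 52.64 = 696.9985
CPM(aged rep1) = 83519 / 58.93 = 1417.2578
CPM(aged rep2) = 9008 / 23.21 = 388.1086
mean CPM(young) = 2573.6154; mean CPM(aged) = 902.6832
Fold change = 902.6832 / 2573.6154 = 0.35075
log2(0.35075) = -1.5115

-1.512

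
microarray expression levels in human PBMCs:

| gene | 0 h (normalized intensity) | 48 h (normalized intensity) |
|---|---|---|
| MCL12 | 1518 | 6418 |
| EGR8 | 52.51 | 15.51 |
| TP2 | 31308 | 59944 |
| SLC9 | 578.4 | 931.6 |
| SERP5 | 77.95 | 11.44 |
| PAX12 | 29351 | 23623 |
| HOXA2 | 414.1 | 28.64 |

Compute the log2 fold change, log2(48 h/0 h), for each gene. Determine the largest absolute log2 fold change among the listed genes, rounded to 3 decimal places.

3.854

log2(6418/1518) = 2.080  (MCL12)
log2(15.51/52.51) = -1.759  (EGR8)
log2(59944/31308) = 0.937  (TP2)
log2(931.6/578.4) = 0.688  (SLC9)
log2(11.44/77.95) = -2.768  (SERP5)
log2(23623/29351) = -0.313  (PAX12)
log2(28.64/414.1) = -3.854  (HOXA2)
The largest magnitude belongs to HOXA2.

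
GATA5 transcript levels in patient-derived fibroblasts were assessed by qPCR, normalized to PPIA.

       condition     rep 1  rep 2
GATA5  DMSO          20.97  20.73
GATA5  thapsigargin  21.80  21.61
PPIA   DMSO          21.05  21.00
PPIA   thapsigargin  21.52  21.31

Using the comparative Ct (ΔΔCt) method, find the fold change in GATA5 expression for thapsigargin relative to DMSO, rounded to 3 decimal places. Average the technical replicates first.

0.724

Mean Ct: GATA5 DMSO 20.850; GATA5 thapsigargin 21.705; PPIA DMSO 21.025; PPIA thapsigargin 21.415
ΔCt(DMSO) = 20.850 − 21.025 = -0.175
ΔCt(thapsigargin) = 21.705 − 21.415 = 0.290
ΔΔCt = 0.290 − (-0.175) = 0.465
Fold change = 2^(−0.465) = 0.7245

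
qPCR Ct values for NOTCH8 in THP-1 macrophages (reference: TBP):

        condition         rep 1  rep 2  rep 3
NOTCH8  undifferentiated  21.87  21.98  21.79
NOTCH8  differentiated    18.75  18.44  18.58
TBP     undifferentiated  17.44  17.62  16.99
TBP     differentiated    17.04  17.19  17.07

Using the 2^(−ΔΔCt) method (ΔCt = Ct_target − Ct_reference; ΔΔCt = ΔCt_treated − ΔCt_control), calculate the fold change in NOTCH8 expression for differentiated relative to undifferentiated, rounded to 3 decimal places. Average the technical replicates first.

Mean Ct: NOTCH8 undifferentiated 21.880; NOTCH8 differentiated 18.590; TBP undifferentiated 17.350; TBP differentiated 17.100
ΔCt(undifferentiated) = 21.880 − 17.350 = 4.530
ΔCt(differentiated) = 18.590 − 17.100 = 1.490
ΔΔCt = 1.490 − 4.530 = -3.040
Fold change = 2^(−(-3.040)) = 2^3.040 = 8.2249

8.225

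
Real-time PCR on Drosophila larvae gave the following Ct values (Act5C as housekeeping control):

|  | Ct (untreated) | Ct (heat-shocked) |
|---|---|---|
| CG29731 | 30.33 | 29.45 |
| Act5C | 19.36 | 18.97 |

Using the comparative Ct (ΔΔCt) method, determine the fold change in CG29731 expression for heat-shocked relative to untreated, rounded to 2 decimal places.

ΔCt(untreated) = 30.330 − 19.360 = 10.970
ΔCt(heat-shocked) = 29.450 − 18.970 = 10.480
ΔΔCt = 10.480 − 10.970 = -0.490
Fold change = 2^(−(-0.490)) = 2^0.490 = 1.404

1.40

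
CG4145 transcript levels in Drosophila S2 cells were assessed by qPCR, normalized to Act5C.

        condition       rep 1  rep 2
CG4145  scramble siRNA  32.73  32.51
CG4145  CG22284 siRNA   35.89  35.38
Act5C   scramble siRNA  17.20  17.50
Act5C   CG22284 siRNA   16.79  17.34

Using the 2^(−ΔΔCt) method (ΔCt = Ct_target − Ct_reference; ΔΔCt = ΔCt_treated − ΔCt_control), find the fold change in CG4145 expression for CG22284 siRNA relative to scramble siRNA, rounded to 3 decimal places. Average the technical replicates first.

0.102

Mean Ct: CG4145 scramble siRNA 32.620; CG4145 CG22284 siRNA 35.635; Act5C scramble siRNA 17.350; Act5C CG22284 siRNA 17.065
ΔCt(scramble siRNA) = 32.620 − 17.350 = 15.270
ΔCt(CG22284 siRNA) = 35.635 − 17.065 = 18.570
ΔΔCt = 18.570 − 15.270 = 3.300
Fold change = 2^(−3.300) = 0.1015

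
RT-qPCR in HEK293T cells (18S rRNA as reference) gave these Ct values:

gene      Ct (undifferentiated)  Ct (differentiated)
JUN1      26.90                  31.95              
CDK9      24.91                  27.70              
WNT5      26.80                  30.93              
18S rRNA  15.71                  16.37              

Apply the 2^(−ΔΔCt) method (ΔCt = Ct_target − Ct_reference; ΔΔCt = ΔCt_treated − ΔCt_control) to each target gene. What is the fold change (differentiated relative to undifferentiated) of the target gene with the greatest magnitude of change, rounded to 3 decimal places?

0.048

JUN1: ΔΔCt = (31.95−16.37) − (26.90−15.71) = 15.58 − 11.19 = 4.39; fold change = 2^-4.39 = 0.048
CDK9: ΔΔCt = (27.70−16.37) − (24.91−15.71) = 11.33 − 9.20 = 2.13; fold change = 2^-2.13 = 0.228
WNT5: ΔΔCt = (30.93−16.37) − (26.80−15.71) = 14.56 − 11.09 = 3.47; fold change = 2^-3.47 = 0.090
JUN1 has the largest |ΔΔCt| = 4.39.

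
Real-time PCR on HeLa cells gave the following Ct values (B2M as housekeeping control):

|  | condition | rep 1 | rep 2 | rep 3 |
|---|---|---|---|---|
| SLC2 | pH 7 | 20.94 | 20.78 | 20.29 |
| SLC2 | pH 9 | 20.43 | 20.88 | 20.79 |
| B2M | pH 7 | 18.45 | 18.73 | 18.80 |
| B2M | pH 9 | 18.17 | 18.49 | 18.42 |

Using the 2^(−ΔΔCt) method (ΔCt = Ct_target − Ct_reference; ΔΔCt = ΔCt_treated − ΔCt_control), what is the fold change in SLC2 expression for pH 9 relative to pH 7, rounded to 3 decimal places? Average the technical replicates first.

Mean Ct: SLC2 pH 7 20.670; SLC2 pH 9 20.700; B2M pH 7 18.660; B2M pH 9 18.360
ΔCt(pH 7) = 20.670 − 18.660 = 2.010
ΔCt(pH 9) = 20.700 − 18.360 = 2.340
ΔΔCt = 2.340 − 2.010 = 0.330
Fold change = 2^(−0.330) = 0.7955

0.796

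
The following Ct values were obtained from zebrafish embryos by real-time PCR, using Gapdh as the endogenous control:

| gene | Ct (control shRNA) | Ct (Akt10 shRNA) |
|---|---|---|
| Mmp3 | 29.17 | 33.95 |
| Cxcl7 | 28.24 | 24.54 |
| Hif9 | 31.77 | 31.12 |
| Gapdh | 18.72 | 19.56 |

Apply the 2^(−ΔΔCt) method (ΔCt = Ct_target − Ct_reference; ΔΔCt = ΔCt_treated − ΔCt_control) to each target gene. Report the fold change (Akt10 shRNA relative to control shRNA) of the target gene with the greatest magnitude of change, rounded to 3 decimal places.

Mmp3: ΔΔCt = (33.95−19.56) − (29.17−18.72) = 14.39 − 10.45 = 3.94; fold change = 2^-3.94 = 0.065
Cxcl7: ΔΔCt = (24.54−19.56) − (28.24−18.72) = 4.98 − 9.52 = -4.54; fold change = 2^4.54 = 23.264
Hif9: ΔΔCt = (31.12−19.56) − (31.77−18.72) = 11.56 − 13.05 = -1.49; fold change = 2^1.49 = 2.809
Cxcl7 has the largest |ΔΔCt| = 4.54.

23.264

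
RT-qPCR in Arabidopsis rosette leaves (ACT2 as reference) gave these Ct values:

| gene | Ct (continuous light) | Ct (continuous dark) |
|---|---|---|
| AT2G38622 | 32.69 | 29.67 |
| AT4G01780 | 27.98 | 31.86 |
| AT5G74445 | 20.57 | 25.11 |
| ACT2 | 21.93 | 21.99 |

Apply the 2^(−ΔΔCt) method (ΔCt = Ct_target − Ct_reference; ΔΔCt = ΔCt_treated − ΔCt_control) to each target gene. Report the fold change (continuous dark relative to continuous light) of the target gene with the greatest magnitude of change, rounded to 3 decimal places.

AT2G38622: ΔΔCt = (29.67−21.99) − (32.69−21.93) = 7.68 − 10.76 = -3.08; fold change = 2^3.08 = 8.456
AT4G01780: ΔΔCt = (31.86−21.99) − (27.98−21.93) = 9.87 − 6.05 = 3.82; fold change = 2^-3.82 = 0.071
AT5G74445: ΔΔCt = (25.11−21.99) − (20.57−21.93) = 3.12 − (-1.36) = 4.48; fold change = 2^-4.48 = 0.045
AT5G74445 has the largest |ΔΔCt| = 4.48.

0.045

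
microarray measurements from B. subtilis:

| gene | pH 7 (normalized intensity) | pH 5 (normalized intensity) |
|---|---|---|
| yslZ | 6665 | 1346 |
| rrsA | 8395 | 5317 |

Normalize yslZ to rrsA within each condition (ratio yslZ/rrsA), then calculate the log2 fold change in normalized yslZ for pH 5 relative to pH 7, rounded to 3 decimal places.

yslZ/rrsA (pH 7) = 6665 / 8395 = 0.79392
yslZ/rrsA (pH 5) = 1346 / 5317 = 0.25315
Fold change = 0.25315 / 0.79392 = 0.3189
log2(0.3189) = -1.6490

-1.649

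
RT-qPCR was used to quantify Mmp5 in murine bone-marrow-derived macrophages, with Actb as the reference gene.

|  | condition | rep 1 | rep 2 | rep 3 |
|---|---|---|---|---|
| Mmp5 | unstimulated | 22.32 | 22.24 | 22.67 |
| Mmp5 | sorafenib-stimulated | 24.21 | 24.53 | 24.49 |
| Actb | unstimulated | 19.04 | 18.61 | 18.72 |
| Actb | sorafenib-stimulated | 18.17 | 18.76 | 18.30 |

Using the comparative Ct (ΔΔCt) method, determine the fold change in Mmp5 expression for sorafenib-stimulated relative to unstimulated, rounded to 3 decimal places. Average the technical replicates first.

Mean Ct: Mmp5 unstimulated 22.410; Mmp5 sorafenib-stimulated 24.410; Actb unstimulated 18.790; Actb sorafenib-stimulated 18.410
ΔCt(unstimulated) = 22.410 − 18.790 = 3.620
ΔCt(sorafenib-stimulated) = 24.410 − 18.410 = 6.000
ΔΔCt = 6.000 − 3.620 = 2.380
Fold change = 2^(−2.380) = 0.1921

0.192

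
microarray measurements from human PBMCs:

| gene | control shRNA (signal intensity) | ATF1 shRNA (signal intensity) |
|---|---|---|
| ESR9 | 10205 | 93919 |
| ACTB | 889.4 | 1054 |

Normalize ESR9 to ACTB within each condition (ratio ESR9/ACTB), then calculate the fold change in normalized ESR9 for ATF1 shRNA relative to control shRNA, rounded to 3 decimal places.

ESR9/ACTB (control shRNA) = 10205 / 889.4 = 11.474
ESR9/ACTB (ATF1 shRNA) = 93919 / 1054 = 89.107
Fold change = 89.107 / 11.474 = 7.7660

7.766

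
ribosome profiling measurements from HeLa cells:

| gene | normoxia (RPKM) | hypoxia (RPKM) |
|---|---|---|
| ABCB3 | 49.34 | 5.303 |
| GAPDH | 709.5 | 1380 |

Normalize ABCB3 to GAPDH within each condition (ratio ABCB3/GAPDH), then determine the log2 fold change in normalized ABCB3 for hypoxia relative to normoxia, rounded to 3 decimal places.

-4.178

ABCB3/GAPDH (normoxia) = 49.34 / 709.5 = 0.069542
ABCB3/GAPDH (hypoxia) = 5.303 / 1380 = 0.0038428
Fold change = 0.0038428 / 0.069542 = 0.0553
log2(0.0553) = -4.1777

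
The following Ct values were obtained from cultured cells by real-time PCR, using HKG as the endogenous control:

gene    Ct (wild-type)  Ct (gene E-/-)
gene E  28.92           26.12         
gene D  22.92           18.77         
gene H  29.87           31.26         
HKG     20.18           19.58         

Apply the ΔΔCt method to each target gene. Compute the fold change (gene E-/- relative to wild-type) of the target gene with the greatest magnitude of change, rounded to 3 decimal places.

11.713

gene E: ΔΔCt = (26.12−19.58) − (28.92−20.18) = 6.54 − 8.74 = -2.20; fold change = 2^2.20 = 4.595
gene D: ΔΔCt = (18.77−19.58) − (22.92−20.18) = -0.81 − 2.74 = -3.55; fold change = 2^3.55 = 11.713
gene H: ΔΔCt = (31.26−19.58) − (29.87−20.18) = 11.68 − 9.69 = 1.99; fold change = 2^-1.99 = 0.252
gene D has the largest |ΔΔCt| = 3.55.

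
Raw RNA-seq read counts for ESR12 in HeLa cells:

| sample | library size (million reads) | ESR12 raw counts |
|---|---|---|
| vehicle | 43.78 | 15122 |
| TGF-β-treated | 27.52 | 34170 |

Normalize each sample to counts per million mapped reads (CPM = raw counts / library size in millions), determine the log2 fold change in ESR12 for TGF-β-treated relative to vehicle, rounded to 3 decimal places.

1.846

CPM(vehicle) = 15122 / 43.78 = 345.4089
CPM(TGF-β-treated) = 34170 / 27.52 = 1241.6424
Fold change = 1241.6424 / 345.4089 = 3.59470
log2(3.59470) = 1.8459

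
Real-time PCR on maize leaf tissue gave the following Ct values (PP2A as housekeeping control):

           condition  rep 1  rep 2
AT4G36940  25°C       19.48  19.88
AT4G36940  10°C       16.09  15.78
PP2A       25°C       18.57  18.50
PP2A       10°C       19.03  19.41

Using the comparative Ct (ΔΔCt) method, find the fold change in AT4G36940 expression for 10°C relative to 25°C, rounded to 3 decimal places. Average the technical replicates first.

Mean Ct: AT4G36940 25°C 19.680; AT4G36940 10°C 15.935; PP2A 25°C 18.535; PP2A 10°C 19.220
ΔCt(25°C) = 19.680 − 18.535 = 1.145
ΔCt(10°C) = 15.935 − 19.220 = -3.285
ΔΔCt = -3.285 − 1.145 = -4.430
Fold change = 2^(−(-4.430)) = 2^4.430 = 21.5557

21.556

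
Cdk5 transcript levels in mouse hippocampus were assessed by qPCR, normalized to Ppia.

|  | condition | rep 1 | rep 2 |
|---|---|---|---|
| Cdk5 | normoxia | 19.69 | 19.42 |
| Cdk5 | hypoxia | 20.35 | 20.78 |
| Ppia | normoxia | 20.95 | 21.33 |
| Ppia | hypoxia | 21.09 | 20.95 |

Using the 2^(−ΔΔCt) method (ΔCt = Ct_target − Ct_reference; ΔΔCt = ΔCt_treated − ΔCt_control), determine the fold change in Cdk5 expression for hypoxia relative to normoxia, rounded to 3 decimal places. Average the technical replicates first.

Mean Ct: Cdk5 normoxia 19.555; Cdk5 hypoxia 20.565; Ppia normoxia 21.140; Ppia hypoxia 21.020
ΔCt(normoxia) = 19.555 − 21.140 = -1.585
ΔCt(hypoxia) = 20.565 − 21.020 = -0.455
ΔΔCt = -0.455 − (-1.585) = 1.130
Fold change = 2^(−1.130) = 0.4569

0.457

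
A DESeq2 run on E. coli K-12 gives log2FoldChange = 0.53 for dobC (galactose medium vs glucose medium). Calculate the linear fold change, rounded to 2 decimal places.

1.44

Fold change = 2^(0.53) = 1.444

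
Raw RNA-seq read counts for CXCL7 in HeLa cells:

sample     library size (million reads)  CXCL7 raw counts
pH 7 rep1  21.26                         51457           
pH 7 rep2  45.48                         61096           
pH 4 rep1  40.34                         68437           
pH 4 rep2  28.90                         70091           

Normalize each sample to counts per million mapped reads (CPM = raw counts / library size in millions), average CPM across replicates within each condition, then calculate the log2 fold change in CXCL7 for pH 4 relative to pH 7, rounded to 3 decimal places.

0.131

CPM(pH 7 rep1) = 51457 / 21.26 = 2420.3669
CPM(pH 7 rep2) = 61096 / 45.48 = 1343.3597
CPM(pH 4 rep1) = 68437 / 40.34 = 1696.5047
CPM(pH 4 rep2) = 70091 / 28.90 = 2425.2941
mean CPM(pH 7) = 1881.8633; mean CPM(pH 4) = 2060.8994
Fold change = 2060.8994 / 1881.8633 = 1.09514
log2(1.09514) = 0.1311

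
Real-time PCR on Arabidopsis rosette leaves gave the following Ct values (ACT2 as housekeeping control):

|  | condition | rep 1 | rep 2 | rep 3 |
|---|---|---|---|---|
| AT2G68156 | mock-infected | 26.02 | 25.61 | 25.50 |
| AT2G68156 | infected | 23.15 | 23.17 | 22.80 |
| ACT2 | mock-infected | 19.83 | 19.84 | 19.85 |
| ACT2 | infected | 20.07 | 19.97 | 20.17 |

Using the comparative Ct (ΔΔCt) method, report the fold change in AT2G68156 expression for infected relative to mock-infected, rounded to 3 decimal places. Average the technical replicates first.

7.464

Mean Ct: AT2G68156 mock-infected 25.710; AT2G68156 infected 23.040; ACT2 mock-infected 19.840; ACT2 infected 20.070
ΔCt(mock-infected) = 25.710 − 19.840 = 5.870
ΔCt(infected) = 23.040 − 20.070 = 2.970
ΔΔCt = 2.970 − 5.870 = -2.900
Fold change = 2^(−(-2.900)) = 2^2.900 = 7.4643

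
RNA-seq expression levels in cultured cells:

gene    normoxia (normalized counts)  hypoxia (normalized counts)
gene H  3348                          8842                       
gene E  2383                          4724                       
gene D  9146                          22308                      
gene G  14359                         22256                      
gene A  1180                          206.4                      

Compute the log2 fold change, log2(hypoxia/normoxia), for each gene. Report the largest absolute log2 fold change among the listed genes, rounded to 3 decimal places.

log2(8842/3348) = 1.401  (gene H)
log2(4724/2383) = 0.987  (gene E)
log2(22308/9146) = 1.286  (gene D)
log2(22256/14359) = 0.632  (gene G)
log2(206.4/1180) = -2.515  (gene A)
The largest magnitude belongs to gene A.

2.515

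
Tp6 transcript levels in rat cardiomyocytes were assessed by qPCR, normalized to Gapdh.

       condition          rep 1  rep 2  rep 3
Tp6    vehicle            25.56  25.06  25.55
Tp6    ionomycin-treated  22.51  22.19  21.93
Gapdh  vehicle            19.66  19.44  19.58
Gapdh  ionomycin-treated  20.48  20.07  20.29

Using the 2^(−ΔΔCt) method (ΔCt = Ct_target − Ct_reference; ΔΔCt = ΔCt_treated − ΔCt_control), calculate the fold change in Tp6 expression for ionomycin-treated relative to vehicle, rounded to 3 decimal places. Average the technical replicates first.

Mean Ct: Tp6 vehicle 25.390; Tp6 ionomycin-treated 22.210; Gapdh vehicle 19.560; Gapdh ionomycin-treated 20.280
ΔCt(vehicle) = 25.390 − 19.560 = 5.830
ΔCt(ionomycin-treated) = 22.210 − 20.280 = 1.930
ΔΔCt = 1.930 − 5.830 = -3.900
Fold change = 2^(−(-3.900)) = 2^3.900 = 14.9285

14.929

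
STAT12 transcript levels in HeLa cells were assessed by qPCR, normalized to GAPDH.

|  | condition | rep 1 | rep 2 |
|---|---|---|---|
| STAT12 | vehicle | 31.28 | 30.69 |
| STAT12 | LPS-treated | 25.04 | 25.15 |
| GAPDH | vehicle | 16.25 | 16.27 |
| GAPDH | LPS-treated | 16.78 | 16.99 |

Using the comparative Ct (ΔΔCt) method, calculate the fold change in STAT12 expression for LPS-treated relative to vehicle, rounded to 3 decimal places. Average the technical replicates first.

Mean Ct: STAT12 vehicle 30.985; STAT12 LPS-treated 25.095; GAPDH vehicle 16.260; GAPDH LPS-treated 16.885
ΔCt(vehicle) = 30.985 − 16.260 = 14.725
ΔCt(LPS-treated) = 25.095 − 16.885 = 8.210
ΔΔCt = 8.210 − 14.725 = -6.515
Fold change = 2^(−(-6.515)) = 2^6.515 = 91.4556

91.456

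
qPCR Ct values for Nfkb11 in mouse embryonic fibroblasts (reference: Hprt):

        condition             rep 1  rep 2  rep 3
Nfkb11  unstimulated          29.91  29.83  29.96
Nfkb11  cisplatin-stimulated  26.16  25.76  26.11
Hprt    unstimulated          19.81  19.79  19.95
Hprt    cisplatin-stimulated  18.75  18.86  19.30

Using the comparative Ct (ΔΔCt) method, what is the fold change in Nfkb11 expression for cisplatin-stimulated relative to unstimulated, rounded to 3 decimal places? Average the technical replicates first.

Mean Ct: Nfkb11 unstimulated 29.900; Nfkb11 cisplatin-stimulated 26.010; Hprt unstimulated 19.850; Hprt cisplatin-stimulated 18.970
ΔCt(unstimulated) = 29.900 − 19.850 = 10.050
ΔCt(cisplatin-stimulated) = 26.010 − 18.970 = 7.040
ΔΔCt = 7.040 − 10.050 = -3.010
Fold change = 2^(−(-3.010)) = 2^3.010 = 8.0556

8.056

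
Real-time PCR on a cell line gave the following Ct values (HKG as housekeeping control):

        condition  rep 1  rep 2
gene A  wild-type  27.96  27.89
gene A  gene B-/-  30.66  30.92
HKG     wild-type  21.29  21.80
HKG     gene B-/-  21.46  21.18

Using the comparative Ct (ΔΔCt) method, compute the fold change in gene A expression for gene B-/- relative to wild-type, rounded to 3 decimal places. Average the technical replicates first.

0.117

Mean Ct: gene A wild-type 27.925; gene A gene B-/- 30.790; HKG wild-type 21.545; HKG gene B-/- 21.320
ΔCt(wild-type) = 27.925 − 21.545 = 6.380
ΔCt(gene B-/-) = 30.790 − 21.320 = 9.470
ΔΔCt = 9.470 − 6.380 = 3.090
Fold change = 2^(−3.090) = 0.1174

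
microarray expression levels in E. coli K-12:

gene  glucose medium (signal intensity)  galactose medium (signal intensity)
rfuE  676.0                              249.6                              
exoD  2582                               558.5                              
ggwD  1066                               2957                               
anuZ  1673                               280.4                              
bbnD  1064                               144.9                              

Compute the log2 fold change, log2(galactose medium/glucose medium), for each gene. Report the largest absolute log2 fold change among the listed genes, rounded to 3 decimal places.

2.876

log2(249.6/676.0) = -1.437  (rfuE)
log2(558.5/2582) = -2.209  (exoD)
log2(2957/1066) = 1.472  (ggwD)
log2(280.4/1673) = -2.577  (anuZ)
log2(144.9/1064) = -2.876  (bbnD)
The largest magnitude belongs to bbnD.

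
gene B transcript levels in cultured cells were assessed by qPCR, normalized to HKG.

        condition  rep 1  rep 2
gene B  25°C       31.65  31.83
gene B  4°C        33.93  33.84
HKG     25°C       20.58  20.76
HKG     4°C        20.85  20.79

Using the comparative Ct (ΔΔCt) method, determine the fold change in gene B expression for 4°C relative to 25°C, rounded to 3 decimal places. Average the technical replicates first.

Mean Ct: gene B 25°C 31.740; gene B 4°C 33.885; HKG 25°C 20.670; HKG 4°C 20.820
ΔCt(25°C) = 31.740 − 20.670 = 11.070
ΔCt(4°C) = 33.885 − 20.820 = 13.065
ΔΔCt = 13.065 − 11.070 = 1.995
Fold change = 2^(−1.995) = 0.2509

0.251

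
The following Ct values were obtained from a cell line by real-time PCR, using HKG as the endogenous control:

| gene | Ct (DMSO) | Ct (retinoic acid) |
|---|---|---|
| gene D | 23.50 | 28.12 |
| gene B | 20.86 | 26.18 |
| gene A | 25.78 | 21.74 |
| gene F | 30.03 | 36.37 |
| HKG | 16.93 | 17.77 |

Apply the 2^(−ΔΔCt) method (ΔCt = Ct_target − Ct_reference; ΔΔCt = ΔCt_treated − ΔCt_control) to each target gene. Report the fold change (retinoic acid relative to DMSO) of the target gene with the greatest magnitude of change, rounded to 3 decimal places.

0.022

gene D: ΔΔCt = (28.12−17.77) − (23.50−16.93) = 10.35 − 6.57 = 3.78; fold change = 2^-3.78 = 0.073
gene B: ΔΔCt = (26.18−17.77) − (20.86−16.93) = 8.41 − 3.93 = 4.48; fold change = 2^-4.48 = 0.045
gene A: ΔΔCt = (21.74−17.77) − (25.78−16.93) = 3.97 − 8.85 = -4.88; fold change = 2^4.88 = 29.446
gene F: ΔΔCt = (36.37−17.77) − (30.03−16.93) = 18.60 − 13.10 = 5.50; fold change = 2^-5.50 = 0.022
gene F has the largest |ΔΔCt| = 5.50.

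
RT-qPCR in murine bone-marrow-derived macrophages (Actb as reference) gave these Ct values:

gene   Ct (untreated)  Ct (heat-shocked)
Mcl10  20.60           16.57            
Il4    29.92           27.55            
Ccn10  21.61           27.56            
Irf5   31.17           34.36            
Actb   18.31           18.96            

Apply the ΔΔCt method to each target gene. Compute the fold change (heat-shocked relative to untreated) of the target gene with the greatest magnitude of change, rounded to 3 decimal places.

0.025

Mcl10: ΔΔCt = (16.57−18.96) − (20.60−18.31) = -2.39 − 2.29 = -4.68; fold change = 2^4.68 = 25.634
Il4: ΔΔCt = (27.55−18.96) − (29.92−18.31) = 8.59 − 11.61 = -3.02; fold change = 2^3.02 = 8.112
Ccn10: ΔΔCt = (27.56−18.96) − (21.61−18.31) = 8.60 − 3.30 = 5.30; fold change = 2^-5.30 = 0.025
Irf5: ΔΔCt = (34.36−18.96) − (31.17−18.31) = 15.40 − 12.86 = 2.54; fold change = 2^-2.54 = 0.172
Ccn10 has the largest |ΔΔCt| = 5.30.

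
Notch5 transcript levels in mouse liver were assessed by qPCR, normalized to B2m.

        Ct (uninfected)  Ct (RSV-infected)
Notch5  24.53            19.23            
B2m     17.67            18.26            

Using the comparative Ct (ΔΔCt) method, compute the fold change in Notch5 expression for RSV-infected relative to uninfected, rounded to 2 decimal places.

ΔCt(uninfected) = 24.530 − 17.670 = 6.860
ΔCt(RSV-infected) = 19.230 − 18.260 = 0.970
ΔΔCt = 0.970 − 6.860 = -5.890
Fold change = 2^(−(-5.890)) = 2^5.890 = 59.302

59.30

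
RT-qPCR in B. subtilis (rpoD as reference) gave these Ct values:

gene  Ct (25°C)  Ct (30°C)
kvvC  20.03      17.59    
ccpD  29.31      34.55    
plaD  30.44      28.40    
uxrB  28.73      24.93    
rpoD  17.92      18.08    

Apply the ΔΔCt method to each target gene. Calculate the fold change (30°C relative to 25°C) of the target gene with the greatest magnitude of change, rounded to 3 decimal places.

0.030

kvvC: ΔΔCt = (17.59−18.08) − (20.03−17.92) = -0.49 − 2.11 = -2.60; fold change = 2^2.60 = 6.063
ccpD: ΔΔCt = (34.55−18.08) − (29.31−17.92) = 16.47 − 11.39 = 5.08; fold change = 2^-5.08 = 0.030
plaD: ΔΔCt = (28.40−18.08) − (30.44−17.92) = 10.32 − 12.52 = -2.20; fold change = 2^2.20 = 4.595
uxrB: ΔΔCt = (24.93−18.08) − (28.73−17.92) = 6.85 − 10.81 = -3.96; fold change = 2^3.96 = 15.562
ccpD has the largest |ΔΔCt| = 5.08.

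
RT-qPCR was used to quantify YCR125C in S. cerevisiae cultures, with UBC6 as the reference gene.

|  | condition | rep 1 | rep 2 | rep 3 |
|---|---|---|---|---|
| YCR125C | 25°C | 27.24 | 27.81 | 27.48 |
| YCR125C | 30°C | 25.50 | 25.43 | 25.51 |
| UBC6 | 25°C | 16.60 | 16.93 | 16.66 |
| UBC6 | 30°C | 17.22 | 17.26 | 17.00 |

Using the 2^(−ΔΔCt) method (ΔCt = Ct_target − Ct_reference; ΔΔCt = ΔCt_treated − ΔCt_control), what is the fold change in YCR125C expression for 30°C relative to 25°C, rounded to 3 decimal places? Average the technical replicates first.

Mean Ct: YCR125C 25°C 27.510; YCR125C 30°C 25.480; UBC6 25°C 16.730; UBC6 30°C 17.160
ΔCt(25°C) = 27.510 − 16.730 = 10.780
ΔCt(30°C) = 25.480 − 17.160 = 8.320
ΔΔCt = 8.320 − 10.780 = -2.460
Fold change = 2^(−(-2.460)) = 2^2.460 = 5.5022

5.502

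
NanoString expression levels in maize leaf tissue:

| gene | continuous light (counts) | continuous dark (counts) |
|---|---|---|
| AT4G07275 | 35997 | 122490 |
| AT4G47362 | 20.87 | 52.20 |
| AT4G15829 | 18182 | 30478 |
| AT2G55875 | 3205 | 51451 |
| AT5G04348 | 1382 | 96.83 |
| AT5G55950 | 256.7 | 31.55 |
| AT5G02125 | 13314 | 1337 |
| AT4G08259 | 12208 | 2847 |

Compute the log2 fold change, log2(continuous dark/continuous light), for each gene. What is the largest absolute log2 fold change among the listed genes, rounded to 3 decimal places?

4.005

log2(122490/35997) = 1.767  (AT4G07275)
log2(52.20/20.87) = 1.323  (AT4G47362)
log2(30478/18182) = 0.745  (AT4G15829)
log2(51451/3205) = 4.005  (AT2G55875)
log2(96.83/1382) = -3.835  (AT5G04348)
log2(31.55/256.7) = -3.024  (AT5G55950)
log2(1337/13314) = -3.316  (AT5G02125)
log2(2847/12208) = -2.100  (AT4G08259)
The largest magnitude belongs to AT2G55875.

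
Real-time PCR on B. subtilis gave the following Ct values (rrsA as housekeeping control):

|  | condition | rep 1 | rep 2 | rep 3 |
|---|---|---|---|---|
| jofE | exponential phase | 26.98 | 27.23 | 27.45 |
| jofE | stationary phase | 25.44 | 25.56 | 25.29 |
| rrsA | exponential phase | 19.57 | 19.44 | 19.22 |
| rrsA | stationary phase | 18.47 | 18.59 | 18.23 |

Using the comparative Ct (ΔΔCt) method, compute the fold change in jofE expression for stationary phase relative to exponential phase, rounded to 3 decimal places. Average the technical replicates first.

Mean Ct: jofE exponential phase 27.220; jofE stationary phase 25.430; rrsA exponential phase 19.410; rrsA stationary phase 18.430
ΔCt(exponential phase) = 27.220 − 19.410 = 7.810
ΔCt(stationary phase) = 25.430 − 18.430 = 7.000
ΔΔCt = 7.000 − 7.810 = -0.810
Fold change = 2^(−(-0.810)) = 2^0.810 = 1.7532

1.753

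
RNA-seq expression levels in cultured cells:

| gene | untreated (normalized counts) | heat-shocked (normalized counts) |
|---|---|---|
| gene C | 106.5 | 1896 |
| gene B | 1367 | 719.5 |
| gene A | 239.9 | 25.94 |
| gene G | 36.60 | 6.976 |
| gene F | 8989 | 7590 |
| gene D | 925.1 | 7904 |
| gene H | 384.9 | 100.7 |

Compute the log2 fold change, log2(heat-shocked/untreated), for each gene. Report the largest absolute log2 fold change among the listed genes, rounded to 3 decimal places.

4.154

log2(1896/106.5) = 4.154  (gene C)
log2(719.5/1367) = -0.926  (gene B)
log2(25.94/239.9) = -3.209  (gene A)
log2(6.976/36.60) = -2.391  (gene G)
log2(7590/8989) = -0.244  (gene F)
log2(7904/925.1) = 3.095  (gene D)
log2(100.7/384.9) = -1.934  (gene H)
The largest magnitude belongs to gene C.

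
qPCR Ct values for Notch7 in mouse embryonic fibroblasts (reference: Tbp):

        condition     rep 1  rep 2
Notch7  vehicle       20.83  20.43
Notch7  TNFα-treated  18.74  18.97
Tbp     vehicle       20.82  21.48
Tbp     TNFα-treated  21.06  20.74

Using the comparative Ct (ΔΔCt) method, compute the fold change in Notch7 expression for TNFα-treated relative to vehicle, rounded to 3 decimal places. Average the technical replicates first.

Mean Ct: Notch7 vehicle 20.630; Notch7 TNFα-treated 18.855; Tbp vehicle 21.150; Tbp TNFα-treated 20.900
ΔCt(vehicle) = 20.630 − 21.150 = -0.520
ΔCt(TNFα-treated) = 18.855 − 20.900 = -2.045
ΔΔCt = -2.045 − (-0.520) = -1.525
Fold change = 2^(−(-1.525)) = 2^1.525 = 2.8779

2.878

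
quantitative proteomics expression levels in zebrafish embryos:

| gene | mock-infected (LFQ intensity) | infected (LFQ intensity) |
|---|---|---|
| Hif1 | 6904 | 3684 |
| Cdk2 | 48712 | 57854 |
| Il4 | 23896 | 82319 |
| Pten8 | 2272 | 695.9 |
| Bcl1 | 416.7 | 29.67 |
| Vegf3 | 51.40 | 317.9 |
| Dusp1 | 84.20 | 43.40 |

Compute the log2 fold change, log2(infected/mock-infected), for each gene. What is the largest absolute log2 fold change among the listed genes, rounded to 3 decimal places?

3.812

log2(3684/6904) = -0.906  (Hif1)
log2(57854/48712) = 0.248  (Cdk2)
log2(82319/23896) = 1.784  (Il4)
log2(695.9/2272) = -1.707  (Pten8)
log2(29.67/416.7) = -3.812  (Bcl1)
log2(317.9/51.40) = 2.629  (Vegf3)
log2(43.40/84.20) = -0.956  (Dusp1)
The largest magnitude belongs to Bcl1.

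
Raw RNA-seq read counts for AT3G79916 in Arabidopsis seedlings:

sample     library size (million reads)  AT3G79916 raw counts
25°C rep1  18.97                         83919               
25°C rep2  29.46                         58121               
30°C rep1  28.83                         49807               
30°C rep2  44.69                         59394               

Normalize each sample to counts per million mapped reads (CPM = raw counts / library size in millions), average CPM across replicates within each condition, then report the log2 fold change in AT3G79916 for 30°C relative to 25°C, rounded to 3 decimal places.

-1.065

CPM(25°C rep1) = 83919 / 18.97 = 4423.7744
CPM(25°C rep2) = 58121 / 29.46 = 1972.8785
CPM(30°C rep1) = 49807 / 28.83 = 1727.6101
CPM(30°C rep2) = 59394 / 44.69 = 1329.0222
mean CPM(25°C) = 3198.3264; mean CPM(30°C) = 1528.3161
Fold change = 1528.3161 / 3198.3264 = 0.47785
log2(0.47785) = -1.0654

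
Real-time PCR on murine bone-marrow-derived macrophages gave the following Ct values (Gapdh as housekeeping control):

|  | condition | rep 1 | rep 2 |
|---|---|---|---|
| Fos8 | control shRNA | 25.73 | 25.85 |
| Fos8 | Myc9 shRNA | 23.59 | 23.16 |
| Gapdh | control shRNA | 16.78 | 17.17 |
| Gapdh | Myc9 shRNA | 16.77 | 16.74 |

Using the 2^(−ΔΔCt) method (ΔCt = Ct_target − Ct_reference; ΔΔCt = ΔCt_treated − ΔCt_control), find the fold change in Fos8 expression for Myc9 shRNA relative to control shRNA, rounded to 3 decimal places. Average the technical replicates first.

Mean Ct: Fos8 control shRNA 25.790; Fos8 Myc9 shRNA 23.375; Gapdh control shRNA 16.975; Gapdh Myc9 shRNA 16.755
ΔCt(control shRNA) = 25.790 − 16.975 = 8.815
ΔCt(Myc9 shRNA) = 23.375 − 16.755 = 6.620
ΔΔCt = 6.620 − 8.815 = -2.195
Fold change = 2^(−(-2.195)) = 2^2.195 = 4.5789

4.579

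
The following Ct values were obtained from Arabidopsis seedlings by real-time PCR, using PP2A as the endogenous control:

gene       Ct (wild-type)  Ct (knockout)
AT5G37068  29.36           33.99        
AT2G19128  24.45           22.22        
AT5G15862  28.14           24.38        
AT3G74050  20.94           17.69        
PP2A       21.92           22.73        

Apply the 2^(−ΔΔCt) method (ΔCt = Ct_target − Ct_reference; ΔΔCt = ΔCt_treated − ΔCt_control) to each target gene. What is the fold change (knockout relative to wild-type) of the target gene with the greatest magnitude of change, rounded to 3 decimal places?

23.752

AT5G37068: ΔΔCt = (33.99−22.73) − (29.36−21.92) = 11.26 − 7.44 = 3.82; fold change = 2^-3.82 = 0.071
AT2G19128: ΔΔCt = (22.22−22.73) − (24.45−21.92) = -0.51 − 2.53 = -3.04; fold change = 2^3.04 = 8.225
AT5G15862: ΔΔCt = (24.38−22.73) − (28.14−21.92) = 1.65 − 6.22 = -4.57; fold change = 2^4.57 = 23.752
AT3G74050: ΔΔCt = (17.69−22.73) − (20.94−21.92) = -5.04 − (-0.98) = -4.06; fold change = 2^4.06 = 16.679
AT5G15862 has the largest |ΔΔCt| = 4.57.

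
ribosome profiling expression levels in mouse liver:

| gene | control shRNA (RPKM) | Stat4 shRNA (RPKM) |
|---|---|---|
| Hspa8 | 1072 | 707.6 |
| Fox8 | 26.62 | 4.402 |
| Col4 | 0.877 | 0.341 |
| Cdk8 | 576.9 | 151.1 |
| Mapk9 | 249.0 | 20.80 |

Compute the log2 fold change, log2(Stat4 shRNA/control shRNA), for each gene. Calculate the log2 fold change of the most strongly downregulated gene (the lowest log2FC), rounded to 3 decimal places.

-3.581

log2(707.6/1072) = -0.599  (Hspa8)
log2(4.402/26.62) = -2.596  (Fox8)
log2(0.341/0.877) = -1.363  (Col4)
log2(151.1/576.9) = -1.933  (Cdk8)
log2(20.80/249.0) = -3.581  (Mapk9)
Mapk9 is most strongly downregulated.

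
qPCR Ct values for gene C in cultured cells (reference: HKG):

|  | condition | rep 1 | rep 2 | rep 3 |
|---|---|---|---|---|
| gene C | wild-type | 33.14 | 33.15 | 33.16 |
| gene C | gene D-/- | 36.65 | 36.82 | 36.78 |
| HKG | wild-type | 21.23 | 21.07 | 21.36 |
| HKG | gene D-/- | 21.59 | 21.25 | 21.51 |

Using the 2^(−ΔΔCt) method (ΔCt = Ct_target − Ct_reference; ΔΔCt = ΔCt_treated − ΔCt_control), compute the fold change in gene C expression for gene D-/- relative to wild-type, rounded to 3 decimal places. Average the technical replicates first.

Mean Ct: gene C wild-type 33.150; gene C gene D-/- 36.750; HKG wild-type 21.220; HKG gene D-/- 21.450
ΔCt(wild-type) = 33.150 − 21.220 = 11.930
ΔCt(gene D-/-) = 36.750 − 21.450 = 15.300
ΔΔCt = 15.300 − 11.930 = 3.370
Fold change = 2^(−3.370) = 0.0967

0.097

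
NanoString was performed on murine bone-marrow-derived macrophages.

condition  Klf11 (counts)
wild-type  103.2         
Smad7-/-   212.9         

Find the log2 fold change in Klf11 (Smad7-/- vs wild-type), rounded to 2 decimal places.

1.04

Fold change = 212.9 / 103.2 = 2.0630
log2(2.0630) = 1.045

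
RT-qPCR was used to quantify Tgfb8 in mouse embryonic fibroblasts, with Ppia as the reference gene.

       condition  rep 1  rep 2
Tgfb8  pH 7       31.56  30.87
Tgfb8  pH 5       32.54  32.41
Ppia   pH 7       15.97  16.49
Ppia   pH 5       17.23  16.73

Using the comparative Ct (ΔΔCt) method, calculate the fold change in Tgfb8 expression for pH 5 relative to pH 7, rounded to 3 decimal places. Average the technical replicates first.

Mean Ct: Tgfb8 pH 7 31.215; Tgfb8 pH 5 32.475; Ppia pH 7 16.230; Ppia pH 5 16.980
ΔCt(pH 7) = 31.215 − 16.230 = 14.985
ΔCt(pH 5) = 32.475 − 16.980 = 15.495
ΔΔCt = 15.495 − 14.985 = 0.510
Fold change = 2^(−0.510) = 0.7022

0.702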